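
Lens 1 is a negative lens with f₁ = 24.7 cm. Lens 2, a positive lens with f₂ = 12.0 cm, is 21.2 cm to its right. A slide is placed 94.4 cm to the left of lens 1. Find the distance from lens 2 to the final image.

Lens 1 is diverging, so f₁ = −24.7 cm.
Lens 1: 1/d_i1 = 1/f₁ − 1/d_o1 = 1/(-24.7) − 1/(94.4) = -0.05108, so d_i1 = -19.58 cm.
The intermediate image is 19.58 cm to the left of lens 1 (virtual), which is 21.2 − (-19.58) = 40.78 cm to the left of lens 2, so d_o2 = +40.78 cm.
Lens 2: 1/d_i2 = 1/f₂ − 1/d_o2 = 1/(12.0) − 1/(40.78) = 0.05881, so d_i2 = 17.0 cm.
The final image is real, 17.0 cm to the right of lens 2 (overall magnification ≈ -0.086).

17.0 cm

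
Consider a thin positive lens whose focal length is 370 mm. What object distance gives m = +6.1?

309 mm

m = −d_i/d_o ⇒ d_i = −m·d_o.
1/f = 1/d_o + 1/d_i = 1/d_o − 1/(m·d_o) = (1 − 1/m)/d_o, so d_o = f(1 − 1/m) = (370.0)(1 − 1/(+6.1)) = 309 mm.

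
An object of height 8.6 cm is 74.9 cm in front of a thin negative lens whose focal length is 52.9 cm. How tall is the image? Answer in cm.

3.56 cm

For a negative lens, f = -52.9 cm.
1/d_i = 1/f − 1/d_o = 1/(-52.90) − 1/(74.9) = -0.03225, so d_i = -31.00 cm.
m = −d_i/d_o = +0.4139.
|h_i| = |m|·h_o = 0.4139 × 8.6 = 3.56 cm. The image is virtual, upright and reduced, on the same side as the object.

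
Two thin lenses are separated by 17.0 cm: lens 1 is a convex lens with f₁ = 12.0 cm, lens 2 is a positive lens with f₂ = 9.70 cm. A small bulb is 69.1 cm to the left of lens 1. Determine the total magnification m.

m = -0.282

Lens 1: 1/d_i1 = 1/(12.0) − 1/(69.1) = 0.06886, so d_i1 = 14.52 cm; m₁ = −d_i1/d_o1 = -0.2101.
d_o2 = 17.0 − (14.52) = 2.480 cm.
Lens 2: 1/d_i2 = 1/(9.70) − 1/(2.480) = -0.3001, so d_i2 = -3.332 cm; m₂ = −d_i2/d_o2 = +1.343.
m = m₁·m₂ = (-0.2101)(+1.343) = -0.282.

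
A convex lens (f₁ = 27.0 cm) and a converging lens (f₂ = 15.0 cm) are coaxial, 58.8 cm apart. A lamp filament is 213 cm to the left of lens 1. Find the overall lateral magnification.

Lens 1: 1/d_i1 = 1/(27.0) − 1/(213) = 0.03234, so d_i1 = 30.92 cm; m₁ = −d_i1/d_o1 = -0.1452.
d_o2 = 58.8 − (30.92) = 27.88 cm.
Lens 2: 1/d_i2 = 1/(15.0) − 1/(27.88) = 0.03080, so d_i2 = 32.47 cm; m₂ = −d_i2/d_o2 = -1.165.
m = m₁·m₂ = (-0.1452)(-1.165) = +0.169.

m = +0.169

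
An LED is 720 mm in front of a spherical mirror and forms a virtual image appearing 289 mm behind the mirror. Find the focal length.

Virtual image ⇒ d_i = −289 mm.
1/f = 1/d_o + 1/d_i = 1/(720) + 1/(-289) = -0.002071, so f = -483 mm.
Since f is negative, the spherical mirror is convex.

f = -483 mm (convex)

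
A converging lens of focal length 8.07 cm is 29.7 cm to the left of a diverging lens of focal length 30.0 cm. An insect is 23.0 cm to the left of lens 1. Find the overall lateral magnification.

Lens 1: 1/d_i1 = 1/(8.07) − 1/(23.0) = 0.08044, so d_i1 = 12.43 cm; m₁ = −d_i1/d_o1 = -0.5404.
d_o2 = 29.7 − (12.43) = 17.27 cm.
f₂ = −30.0 cm (diverging).
Lens 2: 1/d_i2 = 1/(-30.0) − 1/(17.27) = -0.09124, so d_i2 = -10.96 cm; m₂ = −d_i2/d_o2 = +0.6347.
m = m₁·m₂ = (-0.5404)(+0.6347) = -0.343.

m = -0.343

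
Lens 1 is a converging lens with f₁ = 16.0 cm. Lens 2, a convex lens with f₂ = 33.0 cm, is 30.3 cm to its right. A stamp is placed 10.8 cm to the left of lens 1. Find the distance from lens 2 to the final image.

68.7 cm

Lens 1: 1/d_i1 = 1/f₁ − 1/d_o1 = 1/(16.0) − 1/(10.8) = -0.03009, so d_i1 = -33.23 cm.
The intermediate image is 33.23 cm to the left of lens 1 (virtual), which is 30.3 − (-33.23) = 63.53 cm to the left of lens 2, so d_o2 = +63.53 cm.
Lens 2: 1/d_i2 = 1/f₂ − 1/d_o2 = 1/(33.0) − 1/(63.53) = 0.01456, so d_i2 = 68.7 cm.
The final image is real, 68.7 cm to the right of lens 2 (overall magnification ≈ -3.3).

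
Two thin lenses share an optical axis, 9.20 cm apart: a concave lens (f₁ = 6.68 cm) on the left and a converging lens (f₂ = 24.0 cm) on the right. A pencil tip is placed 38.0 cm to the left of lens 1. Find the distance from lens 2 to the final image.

39.2 cm

Lens 1 is diverging, so f₁ = −6.68 cm.
Lens 1: 1/d_i1 = 1/f₁ − 1/d_o1 = 1/(-6.68) − 1/(38.0) = -0.1760, so d_i1 = -5.681 cm.
The intermediate image is 5.681 cm to the left of lens 1 (virtual), which is 9.20 − (-5.681) = 14.88 cm to the left of lens 2, so d_o2 = +14.88 cm.
Lens 2: 1/d_i2 = 1/f₂ − 1/d_o2 = 1/(24.0) − 1/(14.88) = -0.02554, so d_i2 = -39.2 cm.
The final image is virtual, 39.2 cm to the left of lens 2 (overall magnification ≈ 0.39).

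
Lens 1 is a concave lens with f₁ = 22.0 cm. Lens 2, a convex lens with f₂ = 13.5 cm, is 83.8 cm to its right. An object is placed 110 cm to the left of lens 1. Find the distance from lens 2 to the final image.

Lens 1 is diverging, so f₁ = −22.0 cm.
Lens 1: 1/d_i1 = 1/f₁ − 1/d_o1 = 1/(-22.0) − 1/(110) = -0.05455, so d_i1 = -18.33 cm.
The intermediate image is 18.33 cm to the left of lens 1 (virtual), which is 83.8 − (-18.33) = 102.1 cm to the left of lens 2, so d_o2 = +102.1 cm.
Lens 2: 1/d_i2 = 1/f₂ − 1/d_o2 = 1/(13.5) − 1/(102.1) = 0.06428, so d_i2 = 15.6 cm.
The final image is real, 15.6 cm to the right of lens 2 (overall magnification ≈ -0.025).

15.6 cm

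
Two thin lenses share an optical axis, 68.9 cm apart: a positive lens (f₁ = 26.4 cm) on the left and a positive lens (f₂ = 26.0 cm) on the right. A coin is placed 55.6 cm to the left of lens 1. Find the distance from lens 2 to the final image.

65.7 cm

Lens 1: 1/d_i1 = 1/f₁ − 1/d_o1 = 1/(26.4) − 1/(55.6) = 0.01989, so d_i1 = 50.27 cm.
The intermediate image is 50.27 cm to the right of lens 1, which is 68.9 − (50.27) = 18.63 cm to the left of lens 2, so d_o2 = +18.63 cm.
Lens 2: 1/d_i2 = 1/f₂ − 1/d_o2 = 1/(26.0) − 1/(18.63) = -0.01522, so d_i2 = -65.7 cm.
The final image is virtual, 65.7 cm to the left of lens 2 (overall magnification ≈ -3.2).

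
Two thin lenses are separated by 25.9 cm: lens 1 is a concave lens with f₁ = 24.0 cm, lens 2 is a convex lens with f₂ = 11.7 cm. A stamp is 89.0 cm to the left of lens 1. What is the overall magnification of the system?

f₁ = −24.0 cm (diverging).
Lens 1: 1/d_i1 = 1/(-24.0) − 1/(89.0) = -0.05290, so d_i1 = -18.90 cm; m₁ = −d_i1/d_o1 = +0.2124.
d_o2 = 25.9 − (-18.90) = 44.80 cm.
Lens 2: 1/d_i2 = 1/(11.7) − 1/(44.80) = 0.06315, so d_i2 = 15.84 cm; m₂ = −d_i2/d_o2 = -0.3535.
m = m₁·m₂ = (+0.2124)(-0.3535) = -0.0751.

m = -0.0751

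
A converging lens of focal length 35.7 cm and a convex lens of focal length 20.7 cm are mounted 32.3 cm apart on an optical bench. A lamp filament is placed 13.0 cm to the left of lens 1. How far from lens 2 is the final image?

34.1 cm

Lens 1: 1/d_i1 = 1/f₁ − 1/d_o1 = 1/(35.7) − 1/(13.0) = -0.04891, so d_i1 = -20.44 cm.
The intermediate image is 20.44 cm to the left of lens 1 (virtual), which is 32.3 − (-20.44) = 52.74 cm to the left of lens 2, so d_o2 = +52.74 cm.
Lens 2: 1/d_i2 = 1/f₂ − 1/d_o2 = 1/(20.7) − 1/(52.74) = 0.02935, so d_i2 = 34.1 cm.
The final image is real, 34.1 cm to the right of lens 2 (overall magnification ≈ -1.0).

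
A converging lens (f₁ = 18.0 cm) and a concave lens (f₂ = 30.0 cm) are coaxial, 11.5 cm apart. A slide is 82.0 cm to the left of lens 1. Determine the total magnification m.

Lens 1: 1/d_i1 = 1/(18.0) − 1/(82.0) = 0.04336, so d_i1 = 23.06 cm; m₁ = −d_i1/d_o1 = -0.2812.
d_o2 = 11.5 − (23.06) = -11.56 cm (virtual object).
f₂ = −30.0 cm (diverging).
Lens 2: 1/d_i2 = 1/(-30.0) − 1/(-11.56) = 0.05317, so d_i2 = 18.81 cm; m₂ = −d_i2/d_o2 = +1.627.
m = m₁·m₂ = (-0.2812)(+1.627) = -0.458.

m = -0.458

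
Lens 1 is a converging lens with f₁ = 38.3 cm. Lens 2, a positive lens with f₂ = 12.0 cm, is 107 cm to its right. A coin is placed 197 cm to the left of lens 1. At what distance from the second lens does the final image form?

Lens 1: 1/d_i1 = 1/f₁ − 1/d_o1 = 1/(38.3) − 1/(197) = 0.02103, so d_i1 = 47.54 cm.
The intermediate image is 47.54 cm to the right of lens 1, which is 107 − (47.54) = 59.46 cm to the left of lens 2, so d_o2 = +59.46 cm.
Lens 2: 1/d_i2 = 1/f₂ − 1/d_o2 = 1/(12.0) − 1/(59.46) = 0.06652, so d_i2 = 15.0 cm.
The final image is real, 15.0 cm to the right of lens 2 (overall magnification ≈ 0.061).

15.0 cm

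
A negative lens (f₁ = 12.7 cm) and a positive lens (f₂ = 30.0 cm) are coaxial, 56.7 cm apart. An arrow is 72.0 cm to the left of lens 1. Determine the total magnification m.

f₁ = −12.7 cm (diverging).
Lens 1: 1/d_i1 = 1/(-12.7) − 1/(72.0) = -0.09263, so d_i1 = -10.80 cm; m₁ = −d_i1/d_o1 = +0.1500.
d_o2 = 56.7 − (-10.80) = 67.50 cm.
Lens 2: 1/d_i2 = 1/(30.0) − 1/(67.50) = 0.01852, so d_i2 = 54.00 cm; m₂ = −d_i2/d_o2 = -0.8000.
m = m₁·m₂ = (+0.1500)(-0.8000) = -0.120.

m = -0.120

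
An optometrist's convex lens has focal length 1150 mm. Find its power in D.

f = 115 cm = 1.15 m.
P = 1/f = 1/(1.15 m) = +0.870 D.

P = +0.870 D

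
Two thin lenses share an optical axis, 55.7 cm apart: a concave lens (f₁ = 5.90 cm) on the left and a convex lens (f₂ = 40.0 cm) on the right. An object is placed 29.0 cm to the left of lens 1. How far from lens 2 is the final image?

118 cm

Lens 1 is diverging, so f₁ = −5.90 cm.
Lens 1: 1/d_i1 = 1/f₁ − 1/d_o1 = 1/(-5.90) − 1/(29.0) = -0.2040, so d_i1 = -4.903 cm.
The intermediate image is 4.903 cm to the left of lens 1 (virtual), which is 55.7 − (-4.903) = 60.60 cm to the left of lens 2, so d_o2 = +60.60 cm.
Lens 2: 1/d_i2 = 1/f₂ − 1/d_o2 = 1/(40.0) − 1/(60.60) = 0.008498, so d_i2 = 118 cm.
The final image is real, 118 cm to the right of lens 2 (overall magnification ≈ -0.33).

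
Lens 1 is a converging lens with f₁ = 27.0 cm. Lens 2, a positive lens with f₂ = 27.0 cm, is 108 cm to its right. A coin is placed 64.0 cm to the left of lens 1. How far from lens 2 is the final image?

48.3 cm

Lens 1: 1/d_i1 = 1/f₁ − 1/d_o1 = 1/(27.0) − 1/(64.0) = 0.02141, so d_i1 = 46.70 cm.
The intermediate image is 46.70 cm to the right of lens 1, which is 108 − (46.70) = 61.30 cm to the left of lens 2, so d_o2 = +61.30 cm.
Lens 2: 1/d_i2 = 1/f₂ − 1/d_o2 = 1/(27.0) − 1/(61.30) = 0.02072, so d_i2 = 48.3 cm.
The final image is real, 48.3 cm to the right of lens 2 (overall magnification ≈ 0.57).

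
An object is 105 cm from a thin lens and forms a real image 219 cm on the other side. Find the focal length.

f = 71.0 cm (converging)

Real image ⇒ d_i = +219 cm.
1/f = 1/d_o + 1/d_i = 1/(105) + 1/(219) = 0.01409, so f = 71.0 cm.
Since f is positive, the thin lens is converging.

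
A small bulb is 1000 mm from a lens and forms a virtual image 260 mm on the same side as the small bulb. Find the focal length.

Virtual image ⇒ d_i = −260 mm.
1/f = 1/d_o + 1/d_i = 1/(1000) + 1/(-260) = -0.002846, so f = -351 mm.
Since f is negative, the lens is diverging.

f = -351 mm (diverging)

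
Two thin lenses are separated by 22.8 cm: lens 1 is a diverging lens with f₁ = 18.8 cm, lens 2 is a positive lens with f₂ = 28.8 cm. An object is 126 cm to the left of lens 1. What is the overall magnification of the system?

f₁ = −18.8 cm (diverging).
Lens 1: 1/d_i1 = 1/(-18.8) − 1/(126) = -0.06113, so d_i1 = -16.36 cm; m₁ = −d_i1/d_o1 = +0.1298.
d_o2 = 22.8 − (-16.36) = 39.16 cm.
Lens 2: 1/d_i2 = 1/(28.8) − 1/(39.16) = 0.009186, so d_i2 = 108.9 cm; m₂ = −d_i2/d_o2 = -2.780.
m = m₁·m₂ = (+0.1298)(-2.780) = -0.361.

m = -0.361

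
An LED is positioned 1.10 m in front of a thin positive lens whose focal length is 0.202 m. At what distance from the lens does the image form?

0.247 m

Lens equation: 1/d_i = 1/f − 1/d_o = 1/(0.2020) − 1/(1.10) = 4.950 − 0.9091 = 4.041, so d_i = 0.247 m.
The image is real, inverted and reduced, on the far side of the lens.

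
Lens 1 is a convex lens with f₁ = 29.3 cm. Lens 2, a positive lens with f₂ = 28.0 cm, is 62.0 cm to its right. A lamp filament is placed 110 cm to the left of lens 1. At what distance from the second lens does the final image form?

104 cm

Lens 1: 1/d_i1 = 1/f₁ − 1/d_o1 = 1/(29.3) − 1/(110) = 0.02504, so d_i1 = 39.94 cm.
The intermediate image is 39.94 cm to the right of lens 1, which is 62.0 − (39.94) = 22.06 cm to the left of lens 2, so d_o2 = +22.06 cm.
Lens 2: 1/d_i2 = 1/f₂ − 1/d_o2 = 1/(28.0) − 1/(22.06) = -0.009617, so d_i2 = -104 cm.
The final image is virtual, 104 cm to the left of lens 2 (overall magnification ≈ -1.7).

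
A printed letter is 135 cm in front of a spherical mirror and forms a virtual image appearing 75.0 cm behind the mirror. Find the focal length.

f = -169 cm (convex)

Virtual image ⇒ d_i = −75.0 cm.
1/f = 1/d_o + 1/d_i = 1/(135) + 1/(-75.0) = -0.005926, so f = -169 cm.
Since f is negative, the spherical mirror is convex.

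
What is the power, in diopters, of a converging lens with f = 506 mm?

f = 50.6 cm = 0.506 m.
P = 1/f = 1/(0.506 m) = +1.98 D.

P = +1.98 D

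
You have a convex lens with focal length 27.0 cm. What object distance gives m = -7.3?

30.7 cm

m = −d_i/d_o ⇒ d_i = −m·d_o.
1/f = 1/d_o + 1/d_i = 1/d_o − 1/(m·d_o) = (1 − 1/m)/d_o, so d_o = f(1 − 1/m) = (27.00)(1 − 1/(-7.3)) = 30.7 cm.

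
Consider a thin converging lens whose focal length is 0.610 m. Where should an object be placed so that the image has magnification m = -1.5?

m = −d_i/d_o ⇒ d_i = −m·d_o.
1/f = 1/d_o + 1/d_i = 1/d_o − 1/(m·d_o) = (1 − 1/m)/d_o, so d_o = f(1 − 1/m) = (0.6100)(1 − 1/(-1.5)) = 1.02 m.

1.02 m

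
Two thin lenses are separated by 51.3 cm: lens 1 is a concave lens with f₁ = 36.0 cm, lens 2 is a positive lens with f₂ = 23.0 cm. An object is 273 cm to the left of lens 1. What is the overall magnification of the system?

m = -0.0446

f₁ = −36.0 cm (diverging).
Lens 1: 1/d_i1 = 1/(-36.0) − 1/(273) = -0.03144, so d_i1 = -31.81 cm; m₁ = −d_i1/d_o1 = +0.1165.
d_o2 = 51.3 − (-31.81) = 83.11 cm.
Lens 2: 1/d_i2 = 1/(23.0) − 1/(83.11) = 0.03145, so d_i2 = 31.80 cm; m₂ = −d_i2/d_o2 = -0.3826.
m = m₁·m₂ = (+0.1165)(-0.3826) = -0.0446.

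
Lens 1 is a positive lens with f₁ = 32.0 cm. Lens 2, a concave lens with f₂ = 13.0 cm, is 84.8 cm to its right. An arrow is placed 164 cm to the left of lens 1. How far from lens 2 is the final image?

Lens 1: 1/d_i1 = 1/f₁ − 1/d_o1 = 1/(32.0) − 1/(164) = 0.02515, so d_i1 = 39.76 cm.
The intermediate image is 39.76 cm to the right of lens 1, which is 84.8 − (39.76) = 45.04 cm to the left of lens 2, so d_o2 = +45.04 cm.
Lens 2 is diverging, so f₂ = −13.0 cm.
Lens 2: 1/d_i2 = 1/f₂ − 1/d_o2 = 1/(-13.0) − 1/(45.04) = -0.09913, so d_i2 = -10.1 cm.
The final image is virtual, 10.1 cm to the left of lens 2 (overall magnification ≈ -0.054).

10.1 cm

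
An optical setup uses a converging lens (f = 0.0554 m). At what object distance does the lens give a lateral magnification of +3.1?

0.0375 m

m = −d_i/d_o ⇒ d_i = −m·d_o.
1/f = 1/d_o + 1/d_i = 1/d_o − 1/(m·d_o) = (1 − 1/m)/d_o, so d_o = f(1 − 1/m) = (0.05540)(1 − 1/(+3.1)) = 0.0375 m.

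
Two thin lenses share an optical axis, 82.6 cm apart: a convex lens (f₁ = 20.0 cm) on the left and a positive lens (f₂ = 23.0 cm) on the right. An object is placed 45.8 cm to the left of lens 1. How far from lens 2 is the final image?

45.0 cm

Lens 1: 1/d_i1 = 1/f₁ − 1/d_o1 = 1/(20.0) − 1/(45.8) = 0.02817, so d_i1 = 35.50 cm.
The intermediate image is 35.50 cm to the right of lens 1, which is 82.6 − (35.50) = 47.10 cm to the left of lens 2, so d_o2 = +47.10 cm.
Lens 2: 1/d_i2 = 1/f₂ − 1/d_o2 = 1/(23.0) − 1/(47.10) = 0.02225, so d_i2 = 45.0 cm.
The final image is real, 45.0 cm to the right of lens 2 (overall magnification ≈ 0.74).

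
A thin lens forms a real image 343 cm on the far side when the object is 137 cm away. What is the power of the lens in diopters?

d_i = +343 cm.
1/f = 1/d_o + 1/d_i = 1/(137) + 1/(343) = 0.01021 cm⁻¹.
f = 97.90 cm = 0.9790 m, so P = 1/f = +1.02 D.

P = +1.02 D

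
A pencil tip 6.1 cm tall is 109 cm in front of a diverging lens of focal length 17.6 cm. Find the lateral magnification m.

For a diverging lens, f = -17.6 cm.
1/d_i = 1/f − 1/d_o = 1/(-17.60) − 1/(109) = -0.06599, so d_i = -15.15 cm.
m = −d_i/d_o = −(-15.15)/(109) = +0.139.
The image is virtual, upright and reduced, on the same side as the object.

m = +0.139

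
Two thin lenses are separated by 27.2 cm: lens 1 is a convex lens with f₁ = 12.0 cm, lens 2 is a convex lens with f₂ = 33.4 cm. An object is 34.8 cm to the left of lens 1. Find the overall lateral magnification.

Lens 1: 1/d_i1 = 1/(12.0) − 1/(34.8) = 0.05460, so d_i1 = 18.32 cm; m₁ = −d_i1/d_o1 = -0.5264.
d_o2 = 27.2 − (18.32) = 8.880 cm.
Lens 2: 1/d_i2 = 1/(33.4) − 1/(8.880) = -0.08267, so d_i2 = -12.10 cm; m₂ = −d_i2/d_o2 = +1.362.
m = m₁·m₂ = (-0.5264)(+1.362) = -0.717.

m = -0.717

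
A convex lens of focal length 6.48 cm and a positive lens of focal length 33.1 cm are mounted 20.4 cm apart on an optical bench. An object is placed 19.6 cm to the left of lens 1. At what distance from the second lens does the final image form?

15.9 cm

Lens 1: 1/d_i1 = 1/f₁ − 1/d_o1 = 1/(6.48) − 1/(19.6) = 0.1033, so d_i1 = 9.680 cm.
The intermediate image is 9.680 cm to the right of lens 1, which is 20.4 − (9.680) = 10.72 cm to the left of lens 2, so d_o2 = +10.72 cm.
Lens 2: 1/d_i2 = 1/f₂ − 1/d_o2 = 1/(33.1) − 1/(10.72) = -0.06307, so d_i2 = -15.9 cm.
The final image is virtual, 15.9 cm to the left of lens 2 (overall magnification ≈ -0.73).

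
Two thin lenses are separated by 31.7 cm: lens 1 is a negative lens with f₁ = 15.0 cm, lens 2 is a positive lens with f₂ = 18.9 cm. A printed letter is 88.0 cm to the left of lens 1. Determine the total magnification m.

f₁ = −15.0 cm (diverging).
Lens 1: 1/d_i1 = 1/(-15.0) − 1/(88.0) = -0.07803, so d_i1 = -12.82 cm; m₁ = −d_i1/d_o1 = +0.1457.
d_o2 = 31.7 − (-12.82) = 44.52 cm.
Lens 2: 1/d_i2 = 1/(18.9) − 1/(44.52) = 0.03045, so d_i2 = 32.84 cm; m₂ = −d_i2/d_o2 = -0.7377.
m = m₁·m₂ = (+0.1457)(-0.7377) = -0.107.

m = -0.107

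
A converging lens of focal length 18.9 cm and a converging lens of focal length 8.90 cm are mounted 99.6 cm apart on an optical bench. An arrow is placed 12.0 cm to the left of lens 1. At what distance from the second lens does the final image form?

9.54 cm

Lens 1: 1/d_i1 = 1/f₁ − 1/d_o1 = 1/(18.9) − 1/(12.0) = -0.03042, so d_i1 = -32.87 cm.
The intermediate image is 32.87 cm to the left of lens 1 (virtual), which is 99.6 − (-32.87) = 132.5 cm to the left of lens 2, so d_o2 = +132.5 cm.
Lens 2: 1/d_i2 = 1/f₂ − 1/d_o2 = 1/(8.90) − 1/(132.5) = 0.1048, so d_i2 = 9.54 cm.
The final image is real, 9.54 cm to the right of lens 2 (overall magnification ≈ -0.20).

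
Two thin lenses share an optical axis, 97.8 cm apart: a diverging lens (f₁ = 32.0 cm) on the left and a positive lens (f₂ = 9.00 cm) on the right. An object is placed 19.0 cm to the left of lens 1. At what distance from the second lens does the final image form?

Lens 1 is diverging, so f₁ = −32.0 cm.
Lens 1: 1/d_i1 = 1/f₁ − 1/d_o1 = 1/(-32.0) − 1/(19.0) = -0.08388, so d_i1 = -11.92 cm.
The intermediate image is 11.92 cm to the left of lens 1 (virtual), which is 97.8 − (-11.92) = 109.7 cm to the left of lens 2, so d_o2 = +109.7 cm.
Lens 2: 1/d_i2 = 1/f₂ − 1/d_o2 = 1/(9.00) − 1/(109.7) = 0.1020, so d_i2 = 9.80 cm.
The final image is real, 9.80 cm to the right of lens 2 (overall magnification ≈ -0.056).

9.80 cm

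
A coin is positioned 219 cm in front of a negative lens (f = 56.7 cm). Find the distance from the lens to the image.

45.0 cm

For a negative lens, f = -56.7 cm.
Thin-lens equation: 1/q = 1/f − 1/p = 1/(-56.70) − 1/(219) = -0.01764 − 0.004566 = -0.02220, so q = -45.0 cm.
The image is virtual, upright and reduced, on the same side as the object.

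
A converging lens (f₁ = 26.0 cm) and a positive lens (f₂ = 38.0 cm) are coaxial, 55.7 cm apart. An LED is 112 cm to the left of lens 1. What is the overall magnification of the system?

m = -0.711

Lens 1: 1/d_i1 = 1/(26.0) − 1/(112) = 0.02953, so d_i1 = 33.86 cm; m₁ = −d_i1/d_o1 = -0.3023.
d_o2 = 55.7 − (33.86) = 21.84 cm.
Lens 2: 1/d_i2 = 1/(38.0) − 1/(21.84) = -0.01947, so d_i2 = -51.36 cm; m₂ = −d_i2/d_o2 = +2.351.
m = m₁·m₂ = (-0.3023)(+2.351) = -0.711.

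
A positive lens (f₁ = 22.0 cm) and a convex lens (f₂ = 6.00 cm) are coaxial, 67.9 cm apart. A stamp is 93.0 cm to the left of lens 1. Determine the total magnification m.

Lens 1: 1/d_i1 = 1/(22.0) − 1/(93.0) = 0.03470, so d_i1 = 28.82 cm; m₁ = −d_i1/d_o1 = -0.3099.
d_o2 = 67.9 − (28.82) = 39.08 cm.
Lens 2: 1/d_i2 = 1/(6.00) − 1/(39.08) = 0.1411, so d_i2 = 7.088 cm; m₂ = −d_i2/d_o2 = -0.1814.
m = m₁·m₂ = (-0.3099)(-0.1814) = +0.0562.

m = +0.0562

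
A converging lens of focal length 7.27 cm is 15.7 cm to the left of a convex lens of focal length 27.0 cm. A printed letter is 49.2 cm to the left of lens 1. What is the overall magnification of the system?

m = -0.236

Lens 1: 1/d_i1 = 1/(7.27) − 1/(49.2) = 0.1172, so d_i1 = 8.531 cm; m₁ = −d_i1/d_o1 = -0.1734.
d_o2 = 15.7 − (8.531) = 7.169 cm.
Lens 2: 1/d_i2 = 1/(27.0) − 1/(7.169) = -0.1025, so d_i2 = -9.761 cm; m₂ = −d_i2/d_o2 = +1.362.
m = m₁·m₂ = (-0.1734)(+1.362) = -0.236.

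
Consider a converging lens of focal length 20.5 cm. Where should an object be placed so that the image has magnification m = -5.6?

24.2 cm

m = −d_i/d_o ⇒ d_i = −m·d_o.
1/f = 1/d_o + 1/d_i = 1/d_o − 1/(m·d_o) = (1 − 1/m)/d_o, so d_o = f(1 − 1/m) = (20.50)(1 − 1/(-5.6)) = 24.2 cm.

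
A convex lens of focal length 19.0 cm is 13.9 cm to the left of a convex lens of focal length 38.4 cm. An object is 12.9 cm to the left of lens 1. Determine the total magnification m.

Lens 1: 1/d_i1 = 1/(19.0) − 1/(12.9) = -0.02489, so d_i1 = -40.18 cm; m₁ = −d_i1/d_o1 = +3.115.
d_o2 = 13.9 − (-40.18) = 54.08 cm.
Lens 2: 1/d_i2 = 1/(38.4) − 1/(54.08) = 0.007551, so d_i2 = 132.4 cm; m₂ = −d_i2/d_o2 = -2.449.
m = m₁·m₂ = (+3.115)(-2.449) = -7.63.

m = -7.63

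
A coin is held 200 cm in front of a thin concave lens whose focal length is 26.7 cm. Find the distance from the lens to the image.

For a concave lens, f = -26.7 cm.
Thin-lens equation: 1/q = 1/f − 1/p = 1/(-26.70) − 1/(200) = -0.03745 − 0.005000 = -0.04245, so q = -23.6 cm.
The image is virtual, upright and reduced, on the same side as the object.

23.6 cm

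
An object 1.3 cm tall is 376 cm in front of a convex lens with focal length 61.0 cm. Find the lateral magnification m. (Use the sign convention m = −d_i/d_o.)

1/d_i = 1/f − 1/d_o = 1/(61.00) − 1/(376) = 0.01373, so d_i = 72.81 cm.
m = −d_i/d_o = −(72.81)/(376) = -0.194.
The image is real, inverted and reduced, on the far side of the lens.

m = -0.194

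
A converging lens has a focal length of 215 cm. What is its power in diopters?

P = +0.465 D

f = 215 cm = 2.15 m.
P = 1/f = 1/(2.15 m) = +0.465 D.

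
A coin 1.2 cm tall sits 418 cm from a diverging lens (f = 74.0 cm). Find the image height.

For a diverging lens, f = -74.0 cm.
1/d_i = 1/f − 1/d_o = 1/(-74.00) − 1/(418) = -0.01591, so d_i = -62.87 cm.
m = −d_i/d_o = +0.1504.
|h_i| = |m|·h_o = 0.1504 × 1.2 = 0.180 cm. The image is virtual, upright and reduced, on the same side as the object.

0.180 cm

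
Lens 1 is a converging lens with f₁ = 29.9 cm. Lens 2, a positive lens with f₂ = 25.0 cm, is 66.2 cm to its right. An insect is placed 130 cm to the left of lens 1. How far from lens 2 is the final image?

Lens 1: 1/d_i1 = 1/f₁ − 1/d_o1 = 1/(29.9) − 1/(130) = 0.02575, so d_i1 = 38.83 cm.
The intermediate image is 38.83 cm to the right of lens 1, which is 66.2 − (38.83) = 27.37 cm to the left of lens 2, so d_o2 = +27.37 cm.
Lens 2: 1/d_i2 = 1/f₂ − 1/d_o2 = 1/(25.0) − 1/(27.37) = 0.003464, so d_i2 = 289 cm.
The final image is real, 289 cm to the right of lens 2 (overall magnification ≈ 3.2).

289 cm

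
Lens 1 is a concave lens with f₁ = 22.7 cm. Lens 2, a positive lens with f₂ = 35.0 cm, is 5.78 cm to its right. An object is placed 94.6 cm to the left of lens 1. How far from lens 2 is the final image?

Lens 1 is diverging, so f₁ = −22.7 cm.
Lens 1: 1/d_i1 = 1/f₁ − 1/d_o1 = 1/(-22.7) − 1/(94.6) = -0.05462, so d_i1 = -18.31 cm.
The intermediate image is 18.31 cm to the left of lens 1 (virtual), which is 5.78 − (-18.31) = 24.09 cm to the left of lens 2, so d_o2 = +24.09 cm.
Lens 2: 1/d_i2 = 1/f₂ − 1/d_o2 = 1/(35.0) − 1/(24.09) = -0.01294, so d_i2 = -77.3 cm.
The final image is virtual, 77.3 cm to the left of lens 2 (overall magnification ≈ 0.62).

77.3 cm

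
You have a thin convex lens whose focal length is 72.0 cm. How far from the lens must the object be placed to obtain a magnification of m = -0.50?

216 cm

m = −d_i/d_o ⇒ d_i = −m·d_o.
1/f = 1/d_o + 1/d_i = 1/d_o − 1/(m·d_o) = (1 − 1/m)/d_o, so d_o = f(1 − 1/m) = (72.00)(1 − 1/(-0.50)) = 216 cm.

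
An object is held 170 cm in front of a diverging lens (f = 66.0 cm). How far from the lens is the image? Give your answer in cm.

47.5 cm

For a diverging lens, f = -66.0 cm.
Thin-lens equation: 1/d_i = 1/f − 1/d_o = 1/(-66.00) − 1/(170) = -0.01515 − 0.005882 = -0.02103, so d_i = -47.5 cm.
The image is virtual, upright and reduced, on the same side as the object.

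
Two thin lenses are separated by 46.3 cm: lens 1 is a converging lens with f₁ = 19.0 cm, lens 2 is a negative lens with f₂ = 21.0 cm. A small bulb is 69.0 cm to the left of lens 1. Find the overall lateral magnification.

m = -0.194

Lens 1: 1/d_i1 = 1/(19.0) − 1/(69.0) = 0.03814, so d_i1 = 26.22 cm; m₁ = −d_i1/d_o1 = -0.3800.
d_o2 = 46.3 − (26.22) = 20.08 cm.
f₂ = −21.0 cm (diverging).
Lens 2: 1/d_i2 = 1/(-21.0) − 1/(20.08) = -0.09742, so d_i2 = -10.26 cm; m₂ = −d_i2/d_o2 = +0.5112.
m = m₁·m₂ = (-0.3800)(+0.5112) = -0.194.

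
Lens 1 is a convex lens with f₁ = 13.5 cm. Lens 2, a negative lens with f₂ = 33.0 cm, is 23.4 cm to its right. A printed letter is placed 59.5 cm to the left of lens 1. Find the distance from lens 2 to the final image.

Lens 1: 1/d_i1 = 1/f₁ − 1/d_o1 = 1/(13.5) − 1/(59.5) = 0.05727, so d_i1 = 17.46 cm.
The intermediate image is 17.46 cm to the right of lens 1, which is 23.4 − (17.46) = 5.940 cm to the left of lens 2, so d_o2 = +5.940 cm.
Lens 2 is diverging, so f₂ = −33.0 cm.
Lens 2: 1/d_i2 = 1/f₂ − 1/d_o2 = 1/(-33.0) − 1/(5.940) = -0.1987, so d_i2 = -5.03 cm.
The final image is virtual, 5.03 cm to the left of lens 2 (overall magnification ≈ -0.25).

5.03 cm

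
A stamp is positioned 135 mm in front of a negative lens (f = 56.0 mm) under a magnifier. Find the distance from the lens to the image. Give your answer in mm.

39.6 mm

For a negative lens, f = -56.0 mm.
Thin-lens equation: 1/s_i = 1/f − 1/s_o = 1/(-56.00) − 1/(135) = -0.01786 − 0.007407 = -0.02526, so s_i = -39.6 mm.
The image is virtual, upright and reduced, on the same side as the object.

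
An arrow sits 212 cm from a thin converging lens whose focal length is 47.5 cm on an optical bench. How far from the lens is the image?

61.2 cm

Lens equation: 1/q = 1/f − 1/p = 1/(47.50) − 1/(212) = 0.02105 − 0.004717 = 0.01634, so q = 61.2 cm.
The image is real, inverted and reduced, on the far side of the lens.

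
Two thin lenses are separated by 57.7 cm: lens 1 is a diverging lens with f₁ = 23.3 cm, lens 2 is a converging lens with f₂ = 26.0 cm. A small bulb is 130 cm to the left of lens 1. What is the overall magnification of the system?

m = -0.0768

f₁ = −23.3 cm (diverging).
Lens 1: 1/d_i1 = 1/(-23.3) − 1/(130) = -0.05061, so d_i1 = -19.76 cm; m₁ = −d_i1/d_o1 = +0.1520.
d_o2 = 57.7 − (-19.76) = 77.46 cm.
Lens 2: 1/d_i2 = 1/(26.0) − 1/(77.46) = 0.02555, so d_i2 = 39.14 cm; m₂ = −d_i2/d_o2 = -0.5052.
m = m₁·m₂ = (+0.1520)(-0.5052) = -0.0768.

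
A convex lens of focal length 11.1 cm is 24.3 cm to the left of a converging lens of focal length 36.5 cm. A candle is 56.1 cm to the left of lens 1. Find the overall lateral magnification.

m = -0.346

Lens 1: 1/d_i1 = 1/(11.1) − 1/(56.1) = 0.07226, so d_i1 = 13.84 cm; m₁ = −d_i1/d_o1 = -0.2467.
d_o2 = 24.3 − (13.84) = 10.46 cm.
Lens 2: 1/d_i2 = 1/(36.5) − 1/(10.46) = -0.06821, so d_i2 = -14.66 cm; m₂ = −d_i2/d_o2 = +1.402.
m = m₁·m₂ = (-0.2467)(+1.402) = -0.346.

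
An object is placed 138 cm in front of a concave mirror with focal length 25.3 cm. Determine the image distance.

31.0 cm

Mirror equation: 1/s_i = 1/f − 1/s_o = 1/(25.30) − 1/(138) = 0.03953 − 0.007246 = 0.03228, so s_i = 31.0 cm.
The image is real, inverted and reduced, in front of the mirror.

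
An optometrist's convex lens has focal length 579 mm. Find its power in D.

P = +1.73 D

f = 57.9 cm = 0.579 m.
P = 1/f = 1/(0.579 m) = +1.73 D.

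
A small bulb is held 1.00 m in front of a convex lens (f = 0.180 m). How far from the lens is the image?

Thin-lens equation: 1/s_i = 1/f − 1/s_o = 1/(0.1800) − 1/(1.00) = 5.556 − 1.000 = 4.556, so s_i = 0.220 m.
The image is real, inverted and reduced, on the far side of the lens.

0.220 m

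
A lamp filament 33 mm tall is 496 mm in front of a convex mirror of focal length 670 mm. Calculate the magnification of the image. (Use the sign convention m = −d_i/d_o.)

For a convex mirror, f = -670 mm.
1/d_i = 1/f − 1/d_o = 1/(-670.0) − 1/(496) = -0.003509, so d_i = -285.0 mm.
m = −d_i/d_o = −(-285.0)/(496) = +0.575.
The image is virtual, upright and reduced, behind the mirror.

m = +0.575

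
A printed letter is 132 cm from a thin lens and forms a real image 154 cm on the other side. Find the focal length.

f = 71.1 cm (converging)

Real image ⇒ d_i = +154 cm.
1/f = 1/d_o + 1/d_i = 1/(132) + 1/(154) = 0.01407, so f = 71.1 cm.
Since f is positive, the thin lens is converging.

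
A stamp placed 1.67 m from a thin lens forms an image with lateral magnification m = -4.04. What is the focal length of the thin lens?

m = −d_i/d_o ⇒ d_i = −m·d_o = −(-4.04)·(1.67) = 6.747 m.
1/f = 1/d_o + 1/d_i = 1/(1.67) + 1/(6.747) = 0.7470, so f = 1.34 m.
Since f is positive, the thin lens is converging.

f = 1.34 m (converging)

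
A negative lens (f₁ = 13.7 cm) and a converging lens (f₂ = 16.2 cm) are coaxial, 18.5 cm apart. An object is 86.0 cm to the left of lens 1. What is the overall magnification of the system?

m = -0.158

f₁ = −13.7 cm (diverging).
Lens 1: 1/d_i1 = 1/(-13.7) − 1/(86.0) = -0.08462, so d_i1 = -11.82 cm; m₁ = −d_i1/d_o1 = +0.1374.
d_o2 = 18.5 − (-11.82) = 30.32 cm.
Lens 2: 1/d_i2 = 1/(16.2) − 1/(30.32) = 0.02875, so d_i2 = 34.79 cm; m₂ = −d_i2/d_o2 = -1.147.
m = m₁·m₂ = (+0.1374)(-1.147) = -0.158.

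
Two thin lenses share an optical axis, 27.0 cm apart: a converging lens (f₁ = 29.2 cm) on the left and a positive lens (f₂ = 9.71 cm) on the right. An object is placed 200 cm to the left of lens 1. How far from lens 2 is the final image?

4.13 cm

Lens 1: 1/d_i1 = 1/f₁ − 1/d_o1 = 1/(29.2) − 1/(200) = 0.02925, so d_i1 = 34.19 cm.
The intermediate image is 34.19 cm to the right of lens 1, which lies 7.190 cm to the right of lens 2 — a virtual object — so d_o2 = −7.190 cm.
Lens 2: 1/d_i2 = 1/f₂ − 1/d_o2 = 1/(9.71) − 1/(-7.190) = 0.2421, so d_i2 = 4.13 cm.
The final image is real, 4.13 cm to the right of lens 2 (overall magnification ≈ -0.098).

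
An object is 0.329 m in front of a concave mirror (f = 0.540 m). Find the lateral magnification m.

m = +2.56

1/d_i = 1/f − 1/d_o = 1/(0.5400) − 1/(0.329) = -1.188, so d_i = -0.8420 m.
m = −d_i/d_o = −(-0.8420)/(0.329) = +2.56.
The image is virtual, upright and enlarged, behind the mirror.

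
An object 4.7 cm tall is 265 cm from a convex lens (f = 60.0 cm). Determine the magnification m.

1/d_i = 1/f − 1/d_o = 1/(60.00) − 1/(265) = 0.01289, so d_i = 77.56 cm.
m = −d_i/d_o = −(77.56)/(265) = -0.293.
The image is real, inverted and reduced, on the far side of the lens.

m = -0.293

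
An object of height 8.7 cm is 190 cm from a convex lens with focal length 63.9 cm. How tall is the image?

4.41 cm

1/d_i = 1/f − 1/d_o = 1/(63.90) − 1/(190) = 0.01039, so d_i = 96.28 cm.
m = −d_i/d_o = -0.5067.
|h_i| = |m|·h_o = 0.5067 × 8.7 = 4.41 cm. The image is real, inverted and reduced, on the far side of the lens.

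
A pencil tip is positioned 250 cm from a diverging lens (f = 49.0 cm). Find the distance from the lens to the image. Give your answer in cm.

For a diverging lens, f = -49.0 cm.
Thin-lens equation: 1/v = 1/f − 1/u = 1/(-49.00) − 1/(250) = -0.02041 − 0.004000 = -0.02441, so v = -41.0 cm.
The image is virtual, upright and reduced, on the same side as the object.

41.0 cm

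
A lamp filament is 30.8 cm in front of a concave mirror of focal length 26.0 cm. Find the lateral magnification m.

m = -5.42

1/d_i = 1/f − 1/d_o = 1/(26.00) − 1/(30.8) = 0.005994, so d_i = 166.8 cm.
m = −d_i/d_o = −(166.8)/(30.8) = -5.42.
The image is real, inverted and enlarged, in front of the mirror.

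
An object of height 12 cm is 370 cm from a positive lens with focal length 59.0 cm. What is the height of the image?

2.28 cm

1/d_i = 1/f − 1/d_o = 1/(59.00) − 1/(370) = 0.01425, so d_i = 70.19 cm.
m = −d_i/d_o = -0.1897.
|h_i| = |m|·h_o = 0.1897 × 12 = 2.28 cm. The image is real, inverted and reduced, on the far side of the lens.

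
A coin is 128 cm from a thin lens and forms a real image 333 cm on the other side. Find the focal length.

f = 92.5 cm (converging)

Real image ⇒ d_i = +333 cm.
1/f = 1/d_o + 1/d_i = 1/(128) + 1/(333) = 0.01082, so f = 92.5 cm.
Since f is positive, the thin lens is converging.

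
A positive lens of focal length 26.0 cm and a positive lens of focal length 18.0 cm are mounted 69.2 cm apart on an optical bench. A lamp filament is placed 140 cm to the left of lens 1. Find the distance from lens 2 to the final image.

34.8 cm

Lens 1: 1/d_i1 = 1/f₁ − 1/d_o1 = 1/(26.0) − 1/(140) = 0.03132, so d_i1 = 31.93 cm.
The intermediate image is 31.93 cm to the right of lens 1, which is 69.2 − (31.93) = 37.27 cm to the left of lens 2, so d_o2 = +37.27 cm.
Lens 2: 1/d_i2 = 1/f₂ − 1/d_o2 = 1/(18.0) − 1/(37.27) = 0.02872, so d_i2 = 34.8 cm.
The final image is real, 34.8 cm to the right of lens 2 (overall magnification ≈ 0.21).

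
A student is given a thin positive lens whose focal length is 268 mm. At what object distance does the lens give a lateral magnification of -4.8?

324 mm

m = −d_i/d_o ⇒ d_i = −m·d_o.
1/f = 1/d_o + 1/d_i = 1/d_o − 1/(m·d_o) = (1 − 1/m)/d_o, so d_o = f(1 − 1/m) = (268.0)(1 − 1/(-4.8)) = 324 mm.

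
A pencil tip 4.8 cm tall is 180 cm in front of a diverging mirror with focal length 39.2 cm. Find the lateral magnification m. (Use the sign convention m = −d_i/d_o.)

m = +0.179

For a diverging mirror, f = -39.2 cm.
1/d_i = 1/f − 1/d_o = 1/(-39.20) − 1/(180) = -0.03107, so d_i = -32.19 cm.
m = −d_i/d_o = −(-32.19)/(180) = +0.179.
The image is virtual, upright and reduced, behind the mirror.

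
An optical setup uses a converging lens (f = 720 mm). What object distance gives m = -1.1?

1370 mm

m = −d_i/d_o ⇒ d_i = −m·d_o.
1/f = 1/d_o + 1/d_i = 1/d_o − 1/(m·d_o) = (1 − 1/m)/d_o, so d_o = f(1 − 1/m) = (720.0)(1 − 1/(-1.1)) = 1370 mm.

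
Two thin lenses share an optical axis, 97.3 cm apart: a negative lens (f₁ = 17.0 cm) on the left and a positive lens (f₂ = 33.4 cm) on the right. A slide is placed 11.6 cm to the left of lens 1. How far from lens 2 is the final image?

Lens 1 is diverging, so f₁ = −17.0 cm.
Lens 1: 1/d_i1 = 1/f₁ − 1/d_o1 = 1/(-17.0) − 1/(11.6) = -0.1450, so d_i1 = -6.895 cm.
The intermediate image is 6.895 cm to the left of lens 1 (virtual), which is 97.3 − (-6.895) = 104.2 cm to the left of lens 2, so d_o2 = +104.2 cm.
Lens 2: 1/d_i2 = 1/f₂ − 1/d_o2 = 1/(33.4) − 1/(104.2) = 0.02034, so d_i2 = 49.2 cm.
The final image is real, 49.2 cm to the right of lens 2 (overall magnification ≈ -0.28).

49.2 cm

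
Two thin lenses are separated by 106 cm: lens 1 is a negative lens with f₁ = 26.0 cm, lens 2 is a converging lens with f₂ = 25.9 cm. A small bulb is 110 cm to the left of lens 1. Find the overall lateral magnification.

m = -0.0490

f₁ = −26.0 cm (diverging).
Lens 1: 1/d_i1 = 1/(-26.0) − 1/(110) = -0.04755, so d_i1 = -21.03 cm; m₁ = −d_i1/d_o1 = +0.1912.
d_o2 = 106 − (-21.03) = 127.0 cm.
Lens 2: 1/d_i2 = 1/(25.9) − 1/(127.0) = 0.03074, so d_i2 = 32.54 cm; m₂ = −d_i2/d_o2 = -0.2562.
m = m₁·m₂ = (+0.1912)(-0.2562) = -0.0490.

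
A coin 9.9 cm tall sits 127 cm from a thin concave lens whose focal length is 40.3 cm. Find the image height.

For a concave lens, f = -40.3 cm.
1/d_i = 1/f − 1/d_o = 1/(-40.30) − 1/(127) = -0.03269, so d_i = -30.59 cm.
m = −d_i/d_o = +0.2409.
|h_i| = |m|·h_o = 0.2409 × 9.9 = 2.38 cm. The image is virtual, upright and reduced, on the same side as the object.

2.38 cm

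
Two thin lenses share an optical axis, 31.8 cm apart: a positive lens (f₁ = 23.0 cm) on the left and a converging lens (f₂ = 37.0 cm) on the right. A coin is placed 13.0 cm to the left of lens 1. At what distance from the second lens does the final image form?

Lens 1: 1/d_i1 = 1/f₁ − 1/d_o1 = 1/(23.0) − 1/(13.0) = -0.03344, so d_i1 = -29.90 cm.
The intermediate image is 29.90 cm to the left of lens 1 (virtual), which is 31.8 − (-29.90) = 61.70 cm to the left of lens 2, so d_o2 = +61.70 cm.
Lens 2: 1/d_i2 = 1/f₂ − 1/d_o2 = 1/(37.0) − 1/(61.70) = 0.01082, so d_i2 = 92.4 cm.
The final image is real, 92.4 cm to the right of lens 2 (overall magnification ≈ -3.4).

92.4 cm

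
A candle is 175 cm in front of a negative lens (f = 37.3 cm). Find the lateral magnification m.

m = +0.176

For a negative lens, f = -37.3 cm.
1/d_i = 1/f − 1/d_o = 1/(-37.30) − 1/(175) = -0.03252, so d_i = -30.75 cm.
m = −d_i/d_o = −(-30.75)/(175) = +0.176.
The image is virtual, upright and reduced, on the same side as the object.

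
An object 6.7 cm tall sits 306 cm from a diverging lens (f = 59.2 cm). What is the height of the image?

For a diverging lens, f = -59.2 cm.
1/d_i = 1/f − 1/d_o = 1/(-59.20) − 1/(306) = -0.02016, so d_i = -49.60 cm.
m = −d_i/d_o = +0.1621.
|h_i| = |m|·h_o = 0.1621 × 6.7 = 1.09 cm. The image is virtual, upright and reduced, on the same side as the object.

1.09 cm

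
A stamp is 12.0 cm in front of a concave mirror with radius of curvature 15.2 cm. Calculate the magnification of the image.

f = R/2 = 15.2/2 = 7.600 cm.
1/d_i = 1/f − 1/d_o = 1/(7.600) − 1/(12.0) = 0.04825, so d_i = 20.73 cm.
m = −d_i/d_o = −(20.73)/(12.0) = -1.73.
The image is real, inverted and enlarged, in front of the mirror.

m = -1.73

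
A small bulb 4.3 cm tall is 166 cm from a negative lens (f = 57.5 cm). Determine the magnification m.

m = +0.257

For a negative lens, f = -57.5 cm.
1/d_i = 1/f − 1/d_o = 1/(-57.50) − 1/(166) = -0.02342, so d_i = -42.71 cm.
m = −d_i/d_o = −(-42.71)/(166) = +0.257.
The image is virtual, upright and reduced, on the same side as the object.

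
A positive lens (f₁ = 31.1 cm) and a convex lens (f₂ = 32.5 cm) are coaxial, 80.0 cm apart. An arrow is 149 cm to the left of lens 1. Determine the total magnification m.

Lens 1: 1/d_i1 = 1/(31.1) − 1/(149) = 0.02544, so d_i1 = 39.30 cm; m₁ = −d_i1/d_o1 = -0.2638.
d_o2 = 80.0 − (39.30) = 40.70 cm.
Lens 2: 1/d_i2 = 1/(32.5) − 1/(40.70) = 0.006199, so d_i2 = 161.3 cm; m₂ = −d_i2/d_o2 = -3.963.
m = m₁·m₂ = (-0.2638)(-3.963) = +1.05.

m = +1.05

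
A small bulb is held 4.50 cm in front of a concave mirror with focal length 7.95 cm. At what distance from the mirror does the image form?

Mirror equation: 1/s_i = 1/f − 1/s_o = 1/(7.950) − 1/(4.50) = 0.1258 − 0.2222 = -0.09644, so s_i = -10.4 cm.
The image is virtual, upright and enlarged, behind the mirror.

10.4 cm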